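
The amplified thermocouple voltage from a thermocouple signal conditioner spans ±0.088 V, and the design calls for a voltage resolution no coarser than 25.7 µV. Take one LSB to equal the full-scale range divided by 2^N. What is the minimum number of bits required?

Range = 0.088 − (-0.088) = 0.176 V.
Required number of levels: 0.176/25.7 µV = 6848.2; smallest N with 2^N ≥ that is 13.

13 bits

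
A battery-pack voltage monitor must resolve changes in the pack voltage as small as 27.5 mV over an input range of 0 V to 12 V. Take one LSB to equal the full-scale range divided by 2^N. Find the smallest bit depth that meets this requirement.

9 bits

Full-scale range = 12 V.
Levels needed ≥ 12/27.5 mV = 436.4. 2^9 = 512 suffices, so N_min = 9.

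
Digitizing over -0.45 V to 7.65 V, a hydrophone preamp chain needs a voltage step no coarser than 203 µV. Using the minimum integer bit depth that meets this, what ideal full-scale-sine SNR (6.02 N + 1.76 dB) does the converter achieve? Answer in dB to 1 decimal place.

The full-scale span is 7.65 − (-0.45) = 8.1 V.
Need 2^N ≥ 8.1 V / 203 µV = 39900 → N_min = 16.
SNR = 6.02 × 16 + 1.76 = 98.08 dB.

98.1 dB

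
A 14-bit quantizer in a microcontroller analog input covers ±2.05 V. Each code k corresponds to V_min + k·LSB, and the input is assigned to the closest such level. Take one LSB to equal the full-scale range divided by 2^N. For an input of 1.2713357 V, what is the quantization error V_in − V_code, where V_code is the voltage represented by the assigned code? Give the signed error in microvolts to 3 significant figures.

Full-scale range = 2.05 V − (-2.05 V) = 4.1 V. LSB = 4.1 V / 2^14 ≈ 250.2 µV.
(V_in − V_min)/LSB = (1.2713357 − (-2.05)) × 16384/4.1 = 13272.3815 → nearest code k = 13272.
Reconstructed level: -2.05 + 13272 × 4.1/16384 V = 1.2712402344 V.
e = 1.2713357 − (1.2712402344) = +95.5 µV.

+95.5 µV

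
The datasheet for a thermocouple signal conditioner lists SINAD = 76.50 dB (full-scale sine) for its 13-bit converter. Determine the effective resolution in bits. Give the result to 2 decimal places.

12.42 bits

Inverting SNR = 6.02 N + 1.76: N_eff = (76.50 − 1.76)/6.02 = 12.4153.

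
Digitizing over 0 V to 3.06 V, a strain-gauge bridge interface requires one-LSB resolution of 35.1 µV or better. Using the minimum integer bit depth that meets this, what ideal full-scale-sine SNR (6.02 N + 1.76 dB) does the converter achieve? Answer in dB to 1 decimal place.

Range is 3.06 V.
Need 2^N ≥ 3.06 V / 35.1 µV = 87180 → N_min = 17.
6.02(17) + 1.76 = 104.10 dB.

104.1 dB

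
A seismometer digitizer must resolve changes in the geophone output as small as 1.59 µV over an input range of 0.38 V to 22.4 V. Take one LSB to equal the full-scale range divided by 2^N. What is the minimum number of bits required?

24 bits

Full-scale range = 22.4 V − (0.38 V) = 22.02 V.
Need 2^N ≥ 22.02 V / 1.59 µV = 1.385e7 → N_min = 24.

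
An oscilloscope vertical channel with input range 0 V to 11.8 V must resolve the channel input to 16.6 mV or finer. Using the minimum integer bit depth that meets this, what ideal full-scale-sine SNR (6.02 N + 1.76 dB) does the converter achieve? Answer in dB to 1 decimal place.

62.0 dB

Range is 11.8 V.
11.8 V / 16.6 mV = 710.8. Since 2^9 = 512 and 2^10 = 1024, N = 10.
SNR = 6.02 × 10 + 1.76 = 61.96 dB.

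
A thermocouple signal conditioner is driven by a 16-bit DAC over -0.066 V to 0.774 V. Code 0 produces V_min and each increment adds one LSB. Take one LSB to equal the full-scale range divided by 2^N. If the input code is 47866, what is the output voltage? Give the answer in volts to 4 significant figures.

0.5475 V

Span: 0.774 V − (-0.066 V) = 0.84 V. LSB = 0.84 V / 2^16.
Output = V_min + (47866/65536) × range = -0.066 + 0.730377 × 0.84 V
      = -0.066 + 0.613517 = 0.547517 V.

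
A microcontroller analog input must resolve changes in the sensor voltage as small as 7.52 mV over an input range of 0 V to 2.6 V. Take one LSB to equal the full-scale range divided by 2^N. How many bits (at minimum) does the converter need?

9 bits

V_FS = 2.6 V.
2.6 V / 7.52 mV = 345.7. Since 2^8 = 256 and 2^9 = 512, N = 9.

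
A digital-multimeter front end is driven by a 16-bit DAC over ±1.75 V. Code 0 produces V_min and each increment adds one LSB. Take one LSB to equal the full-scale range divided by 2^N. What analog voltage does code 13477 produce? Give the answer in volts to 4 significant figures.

-1.030 V

The full-scale span is 1.75 − (-1.75) = 3.5 V. LSB = 3.5 V / 2^16.
V_out = -1.75 + 13477 × (3.5/65536) V
      = -1.75 + 0.719749 = -1.03025 V.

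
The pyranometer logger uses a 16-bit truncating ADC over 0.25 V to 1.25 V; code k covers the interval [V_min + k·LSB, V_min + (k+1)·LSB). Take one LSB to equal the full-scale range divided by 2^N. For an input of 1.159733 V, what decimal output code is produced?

59620

Full-scale range = 1.25 V − (0.25 V) = 1 V. LSB = 1 V / 2^16 ≈ 15.26 µV.
(V_in − V_min) × 2^16/range = (1.159733 − (0.25)) × 65536/1 = 59620.262.
Floor → code = 59620.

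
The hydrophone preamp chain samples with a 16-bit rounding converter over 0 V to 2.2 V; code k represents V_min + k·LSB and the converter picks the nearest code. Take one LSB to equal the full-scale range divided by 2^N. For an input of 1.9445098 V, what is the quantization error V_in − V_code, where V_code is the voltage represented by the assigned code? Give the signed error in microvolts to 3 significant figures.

V_FS = 2.2 V. LSB = 2.2 V / 2^16 ≈ 33.57 µV.
(V_in − V_min)/LSB = (1.9445098 − (0)) × 65536/2.2 = 57925.1792 → nearest code k = 57925.
V_code = V_min + k × range/2^16 = 0 + 57925 × 2.2/65536 = 1.9445037842 V.
V_in − V_code = 1.9445098 − (1.9445037842) = +6.02 µV.

+6.02 µV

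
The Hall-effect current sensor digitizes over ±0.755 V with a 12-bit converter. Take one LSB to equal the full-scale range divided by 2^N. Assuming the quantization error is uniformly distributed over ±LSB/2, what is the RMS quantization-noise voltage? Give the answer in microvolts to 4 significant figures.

106.4 µV

Range = 0.755 − (-0.755) = 1.51 V.
One LSB is 1.51 V / 4096 = 368.652 µV.
RMS of a uniform error over width LSB is LSB/√12 = 106.4 µV.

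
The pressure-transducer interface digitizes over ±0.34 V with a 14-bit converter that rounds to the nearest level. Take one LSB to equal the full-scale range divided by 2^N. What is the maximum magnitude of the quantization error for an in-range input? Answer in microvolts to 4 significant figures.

20.75 µV

Range = 0.34 − (-0.34) = 0.68 V.
LSB = 0.68 V ÷ 2^14 = 0.68/16384 V = 41.5039 µV.
Worst-case error for round-to-nearest is half an LSB: 20.75 µV.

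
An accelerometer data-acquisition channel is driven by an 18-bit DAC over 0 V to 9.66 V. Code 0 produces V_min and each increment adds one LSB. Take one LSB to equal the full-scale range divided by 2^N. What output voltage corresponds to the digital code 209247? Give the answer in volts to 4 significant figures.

7.711 V

V_FS = 9.66 V. LSB = 9.66 V / 2^18.
Output = V_min + (209247/262144) × range = 0 + 0.798214 × 9.66 V
      = 0 + 7.71075 = 7.71075 V.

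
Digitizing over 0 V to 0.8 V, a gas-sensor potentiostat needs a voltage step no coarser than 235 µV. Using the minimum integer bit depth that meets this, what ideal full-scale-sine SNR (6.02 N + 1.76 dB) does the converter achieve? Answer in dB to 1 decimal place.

74.0 dB

V_FS = 0.8 V.
Need 2^N ≥ 0.8 V / 235 µV = 3404 → N_min = 12.
6.02(12) + 1.76 = 74.00 dB.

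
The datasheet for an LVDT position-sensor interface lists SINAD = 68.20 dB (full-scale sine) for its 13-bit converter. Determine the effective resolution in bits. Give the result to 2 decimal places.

Inverting SNR = 6.02 N + 1.76: N_eff = (68.20 − 1.76)/6.02 = 11.0365.

11.04 bits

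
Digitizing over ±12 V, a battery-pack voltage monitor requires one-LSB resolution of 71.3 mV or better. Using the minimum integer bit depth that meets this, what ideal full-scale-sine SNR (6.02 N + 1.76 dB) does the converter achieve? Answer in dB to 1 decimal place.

The full-scale span is 12 − (-12) = 24 V.
Need 2^N ≥ 24 V / 71.3 mV = 336.6 → N_min = 9.
Ideal SNR at N = 9: 6.02·9 + 1.76 = 55.9 dB.

55.9 dB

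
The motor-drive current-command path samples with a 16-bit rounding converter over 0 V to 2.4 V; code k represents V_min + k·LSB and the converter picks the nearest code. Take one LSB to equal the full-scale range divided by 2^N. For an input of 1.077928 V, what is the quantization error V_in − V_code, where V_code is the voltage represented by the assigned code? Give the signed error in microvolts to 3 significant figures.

V_FS = 2.4 V. LSB = 2.4 V / 2^16 ≈ 36.62 µV.
(V_in − V_min)/LSB = (1.077928 − (0)) × 65536/2.4 = 29434.6206 → nearest code k = 29435.
Reconstructed level: 0 + 29435 × 2.4/65536 V = 1.0779418945 V.
V_in − V_code = 1.077928 − (1.0779418945) = −13.9 µV.

−13.9 µV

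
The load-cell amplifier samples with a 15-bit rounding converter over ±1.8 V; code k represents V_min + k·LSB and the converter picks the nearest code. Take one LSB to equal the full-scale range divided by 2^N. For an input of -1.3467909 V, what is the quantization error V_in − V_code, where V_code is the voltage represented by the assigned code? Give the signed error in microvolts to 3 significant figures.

Full-scale range = 1.8 V − (-1.8 V) = 3.6 V. LSB = 3.6 V / 2^15 ≈ 109.9 µV.
(-1.3467909 − (-1.8)) / LSB = 0.4532091 × 32768/3.6 = 4125.2099. Nearest integer: k = 4125.
V_code = V_min + k × range/2^15 = -1.8 + 4125 × 3.6/32768 = -1.3468139648 V.
V_in − V_code = -1.3467909 − (-1.3468139648) = +23.1 µV.

+23.1 µV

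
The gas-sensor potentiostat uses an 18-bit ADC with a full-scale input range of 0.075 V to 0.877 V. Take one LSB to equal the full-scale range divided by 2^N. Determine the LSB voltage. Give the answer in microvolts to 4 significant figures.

Full-scale range = 0.877 V − (0.075 V) = 0.802 V.
There are 2^18 = 262144 steps.
One LSB is 0.802 V / 262144 = 3.059 µV.

3.059 µV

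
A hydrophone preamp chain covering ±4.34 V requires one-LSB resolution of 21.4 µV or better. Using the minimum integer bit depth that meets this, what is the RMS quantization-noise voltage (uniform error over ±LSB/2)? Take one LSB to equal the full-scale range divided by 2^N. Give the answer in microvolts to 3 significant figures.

4.78 µV

Range = 4.34 − (-4.34) = 8.68 V.
Levels needed ≥ 8.68/21.4 µV = 405600. 2^19 = 524288 suffices, so N_min = 19.
One LSB is 8.68 V / 524288 = 16.556 µV.
RMS noise = LSB/√12 = 4.78 µV.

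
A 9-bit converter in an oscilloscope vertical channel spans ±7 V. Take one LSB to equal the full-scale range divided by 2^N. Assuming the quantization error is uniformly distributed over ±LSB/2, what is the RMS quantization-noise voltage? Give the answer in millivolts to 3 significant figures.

Full-scale range = 7 V − (-7 V) = 14 V.
One LSB is 14 V / 512 = 27.344 mV.
RMS of a uniform error over width LSB is LSB/√12 = 7.89 mV.

7.89 mV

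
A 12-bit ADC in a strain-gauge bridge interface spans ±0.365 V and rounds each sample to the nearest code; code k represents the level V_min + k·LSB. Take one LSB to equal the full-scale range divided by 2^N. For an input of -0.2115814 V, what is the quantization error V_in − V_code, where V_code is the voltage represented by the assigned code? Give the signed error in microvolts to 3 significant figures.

Full-scale range = 0.365 V − (-0.365 V) = 0.73 V. LSB = 0.73 V / 2^12 ≈ 178.2 µV.
(-0.2115814 − (-0.365)) / LSB = 0.1534186 × 4096/0.73 = 860.8255. Nearest integer: k = 861.
V_code = -0.365 + (861/4096) × 0.73 = -0.2115502930 V.
V_in − V_code = -0.2115814 − (-0.2115502930) = −31.1 µV.

−31.1 µV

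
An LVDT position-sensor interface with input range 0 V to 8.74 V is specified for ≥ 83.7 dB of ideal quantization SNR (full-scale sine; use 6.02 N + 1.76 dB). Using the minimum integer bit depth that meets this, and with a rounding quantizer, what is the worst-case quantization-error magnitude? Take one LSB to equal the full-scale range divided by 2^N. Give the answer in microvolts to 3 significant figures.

Range is 8.74 V.
N ≥ (83.7 − 1.76)/6.02 = 13.611 → N_min = 14.
Step size = 8.74/16384 V = 0.53345 mV.
Max error for round-to-nearest is LSB/2 = 267 µV.

267 µV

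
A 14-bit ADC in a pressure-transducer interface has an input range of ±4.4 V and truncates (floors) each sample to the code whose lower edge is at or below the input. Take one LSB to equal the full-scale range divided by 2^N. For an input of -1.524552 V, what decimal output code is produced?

5353

The full-scale span is 4.4 − (-4.4) = 8.8 V. LSB = 8.8 V / 2^14 ≈ 0.5371 mV.
(V_in − V_min) × 2^14/range = (-1.524552 − (-4.4)) × 16384/8.8 = 5353.561.
Floor → code = 5353.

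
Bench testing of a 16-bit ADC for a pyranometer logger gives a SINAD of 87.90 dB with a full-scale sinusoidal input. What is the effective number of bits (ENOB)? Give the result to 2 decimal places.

ENOB = (SINAD − 1.76) / 6.02 = (87.90 − 1.76) / 6.02 = 86.14 / 6.02 = 14.3090.

14.31 bits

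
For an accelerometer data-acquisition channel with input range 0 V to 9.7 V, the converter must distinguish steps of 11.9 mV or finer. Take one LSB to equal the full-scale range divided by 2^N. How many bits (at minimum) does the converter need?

10 bits

Range is 9.7 V.
Levels needed ≥ 9.7/11.9 mV = 815.1. 2^10 = 1024 suffices, so N_min = 10.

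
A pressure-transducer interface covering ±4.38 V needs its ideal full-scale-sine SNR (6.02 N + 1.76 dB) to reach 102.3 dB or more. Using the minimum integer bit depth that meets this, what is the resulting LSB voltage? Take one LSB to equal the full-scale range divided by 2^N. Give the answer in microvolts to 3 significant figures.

Span: 4.38 V − (-4.38 V) = 8.76 V.
6.02 N + 1.76 ≥ 102.3 gives N ≥ 16.701, so the minimum integer is 17.
LSB = 8.76 V ÷ 2^17 = 8.76/131072 V = 66.8 µV.

66.8 µV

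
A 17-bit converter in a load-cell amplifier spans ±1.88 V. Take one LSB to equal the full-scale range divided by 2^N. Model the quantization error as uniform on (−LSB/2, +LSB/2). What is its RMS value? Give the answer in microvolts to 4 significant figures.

8.281 µV

The full-scale span is 1.88 − (-1.88) = 3.76 V.
One LSB is 3.76 V / 131072 = 28.6865 µV.
σ_q = LSB/√12 = 28.6865 µV/3.4641 = 8.281 µV.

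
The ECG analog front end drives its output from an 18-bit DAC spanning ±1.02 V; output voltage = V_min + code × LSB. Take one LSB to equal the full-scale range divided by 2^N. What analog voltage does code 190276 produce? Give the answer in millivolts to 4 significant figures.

Full-scale range = 1.02 V − (-1.02 V) = 2.04 V. LSB = 2.04 V / 2^18.
Output = V_min + (190276/262144) × range = -1.02 + 0.725845 × 2.04 V
      = -1.02 + 1.48072 = 0.460724 V.

460.7 mV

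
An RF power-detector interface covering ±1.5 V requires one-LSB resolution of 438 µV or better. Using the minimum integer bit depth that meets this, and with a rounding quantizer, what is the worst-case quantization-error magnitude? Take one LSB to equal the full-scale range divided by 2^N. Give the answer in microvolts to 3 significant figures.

The full-scale span is 1.5 − (-1.5) = 3 V.
Levels needed ≥ 3/438 µV = 6849. 2^13 = 8192 suffices, so N_min = 13.
Step size = 3/8192 V = 366.21 µV.
|e|_max = LSB/2 = 183 µV.

183 µV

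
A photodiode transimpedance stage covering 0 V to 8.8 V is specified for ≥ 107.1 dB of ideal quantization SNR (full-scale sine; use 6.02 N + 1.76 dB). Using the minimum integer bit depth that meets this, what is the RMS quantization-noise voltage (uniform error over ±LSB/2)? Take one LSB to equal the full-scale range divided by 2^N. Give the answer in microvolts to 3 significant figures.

9.69 µV

Span = 8.8 V.
N ≥ (107.1 − 1.76)/6.02 = 17.498 → N_min = 18.
LSB = 8.8 V ÷ 2^18 = 8.8/262144 V = 33.569 µV.
RMS noise = LSB/√12 = 9.69 µV.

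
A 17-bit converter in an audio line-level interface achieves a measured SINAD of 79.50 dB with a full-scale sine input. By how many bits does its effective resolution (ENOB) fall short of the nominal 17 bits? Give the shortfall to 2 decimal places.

4.09 bits

ENOB = (SINAD − 1.76)/6.02 = (79.50 − 1.76)/6.02 = 12.9136 bits.
Lost resolution: 17 − 12.9136 = 4.0864 bits.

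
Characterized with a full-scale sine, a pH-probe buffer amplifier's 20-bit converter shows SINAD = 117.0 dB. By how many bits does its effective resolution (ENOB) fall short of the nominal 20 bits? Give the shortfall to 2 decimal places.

ENOB = (SINAD − 1.76)/6.02 = (117.0 − 1.76)/6.02 = 19.1429 bits.
20 − 19.1429 = 0.86 bits below nominal.

0.86 bits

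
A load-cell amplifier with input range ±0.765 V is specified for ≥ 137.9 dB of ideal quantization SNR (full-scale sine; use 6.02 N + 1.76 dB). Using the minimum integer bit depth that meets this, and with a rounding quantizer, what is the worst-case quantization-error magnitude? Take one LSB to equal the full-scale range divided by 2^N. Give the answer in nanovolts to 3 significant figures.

91.2 nV

Range = 0.765 − (-0.765) = 1.53 V.
Required N = ⌈(137.9 − 1.76)/6.02⌉ = ⌈22.615⌉ = 23.
Step size = 1.53/8388608 V = 182.39 nV.
|e|_max = LSB/2 = 91.2 nV.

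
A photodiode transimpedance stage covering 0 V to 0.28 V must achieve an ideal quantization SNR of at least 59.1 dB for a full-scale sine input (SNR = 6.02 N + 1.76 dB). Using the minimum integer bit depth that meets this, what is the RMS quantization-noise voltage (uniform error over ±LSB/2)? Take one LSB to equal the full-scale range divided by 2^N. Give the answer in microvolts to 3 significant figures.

78.9 µV

Full-scale range = 0.28 V.
Solving 6.02 N ≥ 59.1 − 1.76: N ≥ 9.525. Round up → N = 10.
LSB = 0.28 V ÷ 2^10 = 0.28/1024 V = 273.44 µV.
RMS noise = LSB/√12 = 78.9 µV.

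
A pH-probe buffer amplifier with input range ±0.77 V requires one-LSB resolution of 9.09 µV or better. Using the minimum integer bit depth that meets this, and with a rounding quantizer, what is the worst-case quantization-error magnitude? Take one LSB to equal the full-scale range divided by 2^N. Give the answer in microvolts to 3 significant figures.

Range = 0.77 − (-0.77) = 1.54 V.
1.54 V / 9.09 µV = 169400. Since 2^17 = 131072 and 2^18 = 262144, N = 18.
Step size = 1.54/262144 V = 5.8746 µV.
Max error for round-to-nearest is LSB/2 = 2.94 µV.

2.94 µV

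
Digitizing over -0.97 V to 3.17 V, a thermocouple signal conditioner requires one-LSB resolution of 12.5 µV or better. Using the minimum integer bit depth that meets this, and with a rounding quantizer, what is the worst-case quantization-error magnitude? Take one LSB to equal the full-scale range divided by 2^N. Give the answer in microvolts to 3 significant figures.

3.95 µV

Span: 3.17 V − (-0.97 V) = 4.14 V.
Required number of levels: 4.14/12.5 µV = 331200; smallest N with 2^N ≥ that is 19.
LSB = 4.14 V ÷ 2^19 = 4.14/524288 V = 7.8964 µV.
Max error for round-to-nearest is LSB/2 = 3.95 µV.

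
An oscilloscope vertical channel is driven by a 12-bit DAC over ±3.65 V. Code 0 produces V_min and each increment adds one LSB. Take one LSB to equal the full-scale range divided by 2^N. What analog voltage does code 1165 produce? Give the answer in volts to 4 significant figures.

The full-scale span is 3.65 − (-3.65) = 7.3 V. LSB = 7.3 V / 2^12.
V_out = -3.65 + 1165 × (7.3/4096) V
      = -3.65 + 2.07629 = -1.57371 V.

-1.574 V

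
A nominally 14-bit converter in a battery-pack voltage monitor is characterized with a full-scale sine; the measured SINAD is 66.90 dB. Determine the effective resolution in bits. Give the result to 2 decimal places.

ENOB = (66.90 − 1.76)/6.02 = 10.8206 bits.

10.82 bits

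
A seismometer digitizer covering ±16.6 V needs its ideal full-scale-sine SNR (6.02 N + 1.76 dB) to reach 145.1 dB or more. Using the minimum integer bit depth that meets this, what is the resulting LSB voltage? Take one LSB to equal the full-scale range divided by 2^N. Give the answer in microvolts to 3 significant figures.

Full-scale range = 16.6 V − (-16.6 V) = 33.2 V.
Required N = ⌈(145.1 − 1.76)/6.02⌉ = ⌈23.811⌉ = 24.
LSB = 33.2 V / 2^24 = 1.98 µV.

1.98 µV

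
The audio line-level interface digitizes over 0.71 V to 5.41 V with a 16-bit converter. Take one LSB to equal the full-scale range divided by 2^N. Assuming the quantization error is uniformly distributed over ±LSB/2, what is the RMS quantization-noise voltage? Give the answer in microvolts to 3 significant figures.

Range = 5.41 − (0.71) = 4.7 V.
LSB = 4.7 V ÷ 2^16 = 4.7/65536 V = 71.716 µV.
RMS of a uniform error over width LSB is LSB/√12 = 20.7 µV.

20.7 µV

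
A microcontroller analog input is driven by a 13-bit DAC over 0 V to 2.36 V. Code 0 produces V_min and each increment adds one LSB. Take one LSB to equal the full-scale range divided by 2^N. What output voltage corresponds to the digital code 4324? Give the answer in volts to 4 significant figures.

Span = 2.36 V. LSB = 2.36 V / 2^13.
V_out = 0 + 4324 × (2.36/8192) V
      = 0 V + 1.24568 V = 1.24568 V.

1.246 V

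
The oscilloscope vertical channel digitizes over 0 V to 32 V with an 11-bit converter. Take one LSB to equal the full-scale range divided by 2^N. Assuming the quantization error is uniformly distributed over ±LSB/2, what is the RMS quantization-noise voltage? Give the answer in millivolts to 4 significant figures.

Range is 32 V.
One LSB is 32 V / 2048 = 15.6250 mV.
V_rms = LSB/√12 = 15.6250 mV / √12 = 4.511 mV.

4.511 mV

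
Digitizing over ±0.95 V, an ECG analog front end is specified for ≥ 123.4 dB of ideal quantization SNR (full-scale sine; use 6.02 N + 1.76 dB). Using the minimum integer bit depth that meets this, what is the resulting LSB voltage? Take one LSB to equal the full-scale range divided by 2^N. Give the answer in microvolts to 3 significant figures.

0.906 µV

Span: 0.95 V − (-0.95 V) = 1.9 V.
Solving 6.02 N ≥ 123.4 − 1.76: N ≥ 20.206. Round up → N = 21.
LSB = 1.9 V / 2^21 = 0.906 µV.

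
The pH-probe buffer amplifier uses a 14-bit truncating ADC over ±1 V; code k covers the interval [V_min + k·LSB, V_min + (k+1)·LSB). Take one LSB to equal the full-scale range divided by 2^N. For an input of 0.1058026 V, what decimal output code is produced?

9058

Full-scale range = 1 V − (-1 V) = 2 V. LSB = 2 V / 2^14 ≈ 122.1 µV.
V_in − V_min = 0.1058026 − (-1) = 1.1058026 V.
Divide by LSB: 1.1058026 × 16384/2 = 9058.7349.
Truncating gives code 9058.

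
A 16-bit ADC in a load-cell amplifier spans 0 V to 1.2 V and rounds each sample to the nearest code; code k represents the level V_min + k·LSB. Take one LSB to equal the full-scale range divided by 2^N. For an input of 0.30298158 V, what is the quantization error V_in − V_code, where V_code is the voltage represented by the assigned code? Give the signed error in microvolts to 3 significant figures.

−3.04 µV

Full-scale range = 1.2 V. LSB = 1.2 V / 2^16 ≈ 18.31 µV.
(V_in − V_min)/LSB = (0.30298158 − (0)) × 65536/1.2 = 16546.8340 → nearest code k = 16547.
Reconstructed level: 0 + 16547 × 1.2/65536 V = 0.30298461914 V.
e = 0.30298158 − (0.30298461914) = −3.04 µV.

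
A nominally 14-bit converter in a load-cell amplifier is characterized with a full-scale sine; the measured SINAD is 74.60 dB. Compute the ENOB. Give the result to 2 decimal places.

ENOB = (74.60 − 1.76)/6.02 = 12.0997 bits.

12.10 bits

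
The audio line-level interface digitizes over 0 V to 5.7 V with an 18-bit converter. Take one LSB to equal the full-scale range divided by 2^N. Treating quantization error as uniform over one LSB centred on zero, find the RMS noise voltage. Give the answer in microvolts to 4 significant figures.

Full-scale range = 5.7 V.
One LSB is 5.7 V / 262144 = 21.7438 µV.
RMS of a uniform error over width LSB is LSB/√12 = 6.277 µV.

6.277 µV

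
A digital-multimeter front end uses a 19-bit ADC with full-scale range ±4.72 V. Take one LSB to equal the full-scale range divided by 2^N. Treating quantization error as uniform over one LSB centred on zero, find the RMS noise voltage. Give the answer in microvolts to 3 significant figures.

Range = 4.72 − (-4.72) = 9.44 V.
LSB = 9.44 V ÷ 2^19 = 9.44/524288 V = 18.005 µV.
V_rms = LSB/√12 = 18.005 µV / √12 = 5.20 µV.

5.20 µV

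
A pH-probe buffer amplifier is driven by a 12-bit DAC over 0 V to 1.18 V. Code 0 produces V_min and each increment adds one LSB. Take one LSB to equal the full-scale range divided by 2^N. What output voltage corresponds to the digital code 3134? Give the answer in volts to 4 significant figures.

Span = 1.18 V. LSB = 1.18 V / 2^12.
V_out = 0 + 3134 × (1.18/4096) V
      = 0 V + 0.902861 V = 0.902861 V.

0.9029 V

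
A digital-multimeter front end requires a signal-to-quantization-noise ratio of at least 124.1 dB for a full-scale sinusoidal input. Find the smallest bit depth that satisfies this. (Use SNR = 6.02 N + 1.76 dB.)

Required N = ⌈(124.1 − 1.76)/6.02⌉ = ⌈20.322⌉ = 21.

21 bits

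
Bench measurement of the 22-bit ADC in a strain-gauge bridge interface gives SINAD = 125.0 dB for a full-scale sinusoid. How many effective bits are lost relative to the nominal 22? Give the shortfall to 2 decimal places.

1.53 bits

N_eff = (125.0 − 1.76)/6.02 = 20.4718 bits.
22 − 20.4718 = 1.53 bits below nominal.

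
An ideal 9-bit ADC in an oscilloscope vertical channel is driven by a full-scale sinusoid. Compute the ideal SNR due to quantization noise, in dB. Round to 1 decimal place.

55.9 dB

Ideal quantization SNR: 6.02 × 9 + 1.76 dB = 55.9 dB.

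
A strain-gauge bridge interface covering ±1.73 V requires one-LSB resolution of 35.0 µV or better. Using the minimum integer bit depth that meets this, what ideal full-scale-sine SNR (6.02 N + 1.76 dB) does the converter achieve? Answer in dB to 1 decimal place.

104.1 dB

Range = 1.73 − (-1.73) = 3.46 V.
Levels needed ≥ 3.46/35.0 µV = 98860. 2^17 = 131072 suffices, so N_min = 17.
Ideal SNR at N = 17: 6.02·17 + 1.76 = 104.1 dB.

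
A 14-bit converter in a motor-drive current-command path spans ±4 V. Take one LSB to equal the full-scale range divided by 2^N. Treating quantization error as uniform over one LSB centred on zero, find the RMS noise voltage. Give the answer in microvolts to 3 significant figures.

Full-scale range = 4 V − (-4 V) = 8 V.
LSB = 8 V / 2^14 = 488.28 µV.
For a uniform distribution on [−LSB/2, +LSB/2], V_rms = LSB/√12 = 488.28 µV/3.4641 = 141 µV.

141 µV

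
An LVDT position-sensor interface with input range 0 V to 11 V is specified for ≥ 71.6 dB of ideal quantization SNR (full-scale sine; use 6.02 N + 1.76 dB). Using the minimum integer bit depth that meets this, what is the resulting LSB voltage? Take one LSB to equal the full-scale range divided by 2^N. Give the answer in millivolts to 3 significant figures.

Range is 11 V.
N ≥ (71.6 − 1.76)/6.02 = 11.601 → N_min = 12.
LSB = 11 V / 2^12 = 2.69 mV.

2.69 mV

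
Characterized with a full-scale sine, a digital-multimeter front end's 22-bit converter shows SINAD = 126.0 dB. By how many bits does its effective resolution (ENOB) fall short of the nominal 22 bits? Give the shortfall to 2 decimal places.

1.36 bits

ENOB = (SINAD − 1.76)/6.02 = (126.0 − 1.76)/6.02 = 20.6379 bits.
Lost resolution: 22 − 20.6379 = 1.3621 bits.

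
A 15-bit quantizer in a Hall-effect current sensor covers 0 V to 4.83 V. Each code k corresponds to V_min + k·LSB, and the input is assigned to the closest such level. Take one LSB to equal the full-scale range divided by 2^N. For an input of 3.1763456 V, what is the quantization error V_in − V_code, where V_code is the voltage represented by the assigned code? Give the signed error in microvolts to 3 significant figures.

+25.1 µV

Range is 4.83 V. LSB = 4.83 V / 2^15 ≈ 147.4 µV.
Position in LSBs: (3.1763456 − (0)) × 32768/4.83 = 21549.1703; rounding gives k = 21549.
Reconstructed level: 0 + 21549 × 4.83/32768 V = 3.1763204956 V.
Error = V_in − V_code = 3.1763456 − (3.1763204956) = +25.1 µV.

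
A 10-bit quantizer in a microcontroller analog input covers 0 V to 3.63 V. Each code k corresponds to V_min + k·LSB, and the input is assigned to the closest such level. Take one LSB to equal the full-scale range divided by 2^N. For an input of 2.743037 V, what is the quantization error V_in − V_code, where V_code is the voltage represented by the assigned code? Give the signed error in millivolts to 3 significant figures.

−0.733 mV

Full-scale range = 3.63 V. LSB = 3.63 V / 2^10 ≈ 3.545 mV.
(2.743037 − (0)) / LSB = 2.743037 × 1024/3.63 = 773.7934. Nearest integer: k = 774.
Reconstructed level: 0 + 774 × 3.63/1024 V = 2.743769531 V.
e = 2.743037 − (2.743769531) = −0.733 mV.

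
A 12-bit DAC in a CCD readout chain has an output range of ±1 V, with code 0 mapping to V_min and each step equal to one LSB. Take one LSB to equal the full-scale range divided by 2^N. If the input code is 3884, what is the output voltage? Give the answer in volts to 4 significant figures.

The full-scale span is 1 − (-1) = 2 V. LSB = 2 V / 2^12.
Output = V_min + (3884/4096) × range = -1 + 0.948242 × 2 V
      = -1 + 1.89648 = 0.896484 V.

0.8965 V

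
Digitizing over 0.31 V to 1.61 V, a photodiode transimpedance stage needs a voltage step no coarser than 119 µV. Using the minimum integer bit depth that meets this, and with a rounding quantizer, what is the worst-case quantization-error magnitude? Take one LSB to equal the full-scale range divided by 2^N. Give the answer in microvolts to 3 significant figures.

The full-scale span is 1.61 − (0.31) = 1.3 V.
Need 2^N ≥ 1.3 V / 119 µV = 10920 → N_min = 14.
LSB = 1.3 V / 2^14 = 79.346 µV.
Half an LSB is 39.7 µV.

39.7 µV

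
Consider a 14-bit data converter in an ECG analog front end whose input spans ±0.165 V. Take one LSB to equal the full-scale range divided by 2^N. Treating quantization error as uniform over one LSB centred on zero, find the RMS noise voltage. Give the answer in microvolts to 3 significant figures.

Full-scale range = 0.165 V − (-0.165 V) = 0.33 V.
Step size = 0.33/16384 V = 20.142 µV.
V_rms = LSB/√12 = 20.142 µV / √12 = 5.81 µV.

5.81 µV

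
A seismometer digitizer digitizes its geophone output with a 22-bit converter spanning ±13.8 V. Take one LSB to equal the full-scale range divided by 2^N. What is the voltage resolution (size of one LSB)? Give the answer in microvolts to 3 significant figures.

Range = 13.8 − (-13.8) = 27.6 V.
2^22 = 4194304 levels.
One LSB is 27.6 V / 4194304 = 6.58 µV.

6.58 µV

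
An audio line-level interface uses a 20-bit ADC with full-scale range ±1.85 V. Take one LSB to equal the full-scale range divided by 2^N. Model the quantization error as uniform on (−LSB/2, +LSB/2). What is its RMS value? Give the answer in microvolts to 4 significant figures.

Range = 1.85 − (-1.85) = 3.7 V.
Step size = 3.7/1048576 V = 3.52859 µV.
RMS of a uniform error over width LSB is LSB/√12 = 1.019 µV.

1.019 µV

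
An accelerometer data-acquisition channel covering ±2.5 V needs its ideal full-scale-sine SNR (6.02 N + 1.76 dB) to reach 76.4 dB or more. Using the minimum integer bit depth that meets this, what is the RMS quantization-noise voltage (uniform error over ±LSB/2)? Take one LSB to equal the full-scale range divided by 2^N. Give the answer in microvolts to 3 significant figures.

176 µV

Full-scale range = 2.5 V − (-2.5 V) = 5 V.
Required N = ⌈(76.4 − 1.76)/6.02⌉ = ⌈12.399⌉ = 13.
Step size = 5/8192 V = 0.61035 mV.
V_rms = LSB/√12 = 176 µV.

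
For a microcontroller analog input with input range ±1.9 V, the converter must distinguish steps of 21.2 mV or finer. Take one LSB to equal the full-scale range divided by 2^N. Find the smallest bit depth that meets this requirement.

The full-scale span is 1.9 − (-1.9) = 3.8 V.
3.8 V / 21.2 mV = 179.2. Since 2^7 = 128 and 2^8 = 256, N = 8.

8 bits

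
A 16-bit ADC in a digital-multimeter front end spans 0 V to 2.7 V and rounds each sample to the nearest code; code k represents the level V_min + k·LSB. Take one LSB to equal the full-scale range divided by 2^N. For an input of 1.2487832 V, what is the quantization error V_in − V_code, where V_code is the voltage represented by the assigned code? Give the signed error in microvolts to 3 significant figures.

+8.48 µV

V_FS = 2.7 V. LSB = 2.7 V / 2^16 ≈ 41.20 µV.
(1.2487832 − (0)) / LSB = 1.2487832 × 65536/2.7 = 30311.2059. Nearest integer: k = 30311.
Reconstructed level: 0 + 30311 × 2.7/65536 V = 1.2487747192 V.
e = 1.2487832 − (1.2487747192) = +8.48 µV.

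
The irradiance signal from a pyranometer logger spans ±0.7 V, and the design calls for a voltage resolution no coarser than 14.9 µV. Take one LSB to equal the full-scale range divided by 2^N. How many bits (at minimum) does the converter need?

Full-scale range = 0.7 V − (-0.7 V) = 1.4 V.
Required number of levels: 1.4/14.9 µV = 93960; smallest N with 2^N ≥ that is 17.

17 bits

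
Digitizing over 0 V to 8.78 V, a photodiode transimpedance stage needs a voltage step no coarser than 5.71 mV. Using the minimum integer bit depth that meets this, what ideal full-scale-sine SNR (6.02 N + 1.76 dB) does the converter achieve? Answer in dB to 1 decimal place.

68.0 dB

Full-scale range = 8.78 V.
Required number of levels: 8.78/5.71 mV = 1537.7; smallest N with 2^N ≥ that is 11.
Ideal SNR at N = 11: 6.02·11 + 1.76 = 68.0 dB.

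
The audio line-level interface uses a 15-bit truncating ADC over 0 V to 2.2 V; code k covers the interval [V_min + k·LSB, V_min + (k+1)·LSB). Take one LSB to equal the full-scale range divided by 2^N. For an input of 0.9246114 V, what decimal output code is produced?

Span = 2.2 V. LSB = 2.2 V / 2^15 ≈ 67.14 µV.
V_in − V_min = 0.9246114 − (0) = 0.9246114 V.
Divide by LSB: 0.9246114 × 32768/2.2 = 13771.6665.
Truncating gives code 13771.

13771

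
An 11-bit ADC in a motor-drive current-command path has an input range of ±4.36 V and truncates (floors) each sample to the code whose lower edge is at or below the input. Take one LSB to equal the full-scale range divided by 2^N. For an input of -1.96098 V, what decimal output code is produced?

Full-scale range = 4.36 V − (-4.36 V) = 8.72 V. LSB = 8.72 V / 2^11 ≈ 4.258 mV.
V_in − V_min = -1.96098 − (-4.36) = 2.39902 V.
Divide by LSB: 2.39902 × 2048/8.72 = 563.4396.
Truncating gives code 563.

563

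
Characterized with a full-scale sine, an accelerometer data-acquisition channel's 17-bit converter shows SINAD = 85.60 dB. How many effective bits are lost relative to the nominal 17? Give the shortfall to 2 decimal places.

3.07 bits

N_eff = (85.60 − 1.76)/6.02 = 13.9269 bits.
Shortfall = 17 − 13.9269 = 3.0731 bits.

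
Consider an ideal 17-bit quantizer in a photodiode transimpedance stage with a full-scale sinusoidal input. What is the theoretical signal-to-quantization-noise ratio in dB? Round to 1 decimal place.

6.02(17) + 1.76 = 102.34 + 1.76 = 104.10 dB.

104.1 dB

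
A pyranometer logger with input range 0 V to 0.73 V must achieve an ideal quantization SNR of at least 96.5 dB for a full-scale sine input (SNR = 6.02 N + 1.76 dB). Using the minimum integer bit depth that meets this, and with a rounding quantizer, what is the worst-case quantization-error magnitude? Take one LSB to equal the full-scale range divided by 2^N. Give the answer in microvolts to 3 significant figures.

5.57 µV

Range is 0.73 V.
Required N = ⌈(96.5 − 1.76)/6.02⌉ = ⌈15.738⌉ = 16.
LSB = 0.73 V ÷ 2^16 = 0.73/65536 V = 11.139 µV.
Half an LSB is 5.57 µV.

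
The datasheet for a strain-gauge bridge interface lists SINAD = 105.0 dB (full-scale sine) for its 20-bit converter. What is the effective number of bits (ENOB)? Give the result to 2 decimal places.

17.15 bits

(105.0 − 1.76) / 6.02 = 103.24/6.02 = 17.1495 effective bits.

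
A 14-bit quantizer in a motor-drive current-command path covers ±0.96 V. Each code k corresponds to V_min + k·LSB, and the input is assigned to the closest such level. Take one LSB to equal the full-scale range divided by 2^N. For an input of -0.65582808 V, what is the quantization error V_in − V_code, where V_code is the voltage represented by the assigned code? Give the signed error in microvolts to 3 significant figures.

The full-scale span is 0.96 − (-0.96) = 1.92 V. LSB = 1.92 V / 2^14 ≈ 117.2 µV.
Position in LSBs: (-0.65582808 − (-0.96)) × 16384/1.92 = 2595.6004; rounding gives k = 2596.
Reconstructed level: -0.96 + 2596 × 1.92/16384 V = -0.65578125000 V.
V_in − V_code = -0.65582808 − (-0.65578125000) = −46.8 µV.

−46.8 µV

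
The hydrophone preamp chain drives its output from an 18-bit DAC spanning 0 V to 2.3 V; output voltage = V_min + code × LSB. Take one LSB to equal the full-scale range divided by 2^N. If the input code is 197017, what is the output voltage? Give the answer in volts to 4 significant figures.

1.729 V

Range is 2.3 V. LSB = 2.3 V / 2^18.
V_out = 0 + 197017 × (2.3/262144) V
      = 0 + 1.72859 = 1.72859 V.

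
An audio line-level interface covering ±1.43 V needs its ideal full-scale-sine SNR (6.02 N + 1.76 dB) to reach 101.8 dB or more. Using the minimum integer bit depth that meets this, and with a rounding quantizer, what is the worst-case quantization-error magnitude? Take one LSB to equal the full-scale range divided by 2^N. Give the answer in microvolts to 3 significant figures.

10.9 µV

The full-scale span is 1.43 − (-1.43) = 2.86 V.
Required N = ⌈(101.8 − 1.76)/6.02⌉ = ⌈16.618⌉ = 17.
Step size = 2.86/131072 V = 21.820 µV.
Half an LSB is 10.9 µV.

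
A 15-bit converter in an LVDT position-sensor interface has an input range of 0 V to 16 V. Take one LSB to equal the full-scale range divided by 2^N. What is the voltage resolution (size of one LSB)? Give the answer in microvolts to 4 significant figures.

Full-scale range = 16 V.
There are 2^15 = 32768 steps.
One LSB is 16 V / 32768 = 488.3 µV.

488.3 µV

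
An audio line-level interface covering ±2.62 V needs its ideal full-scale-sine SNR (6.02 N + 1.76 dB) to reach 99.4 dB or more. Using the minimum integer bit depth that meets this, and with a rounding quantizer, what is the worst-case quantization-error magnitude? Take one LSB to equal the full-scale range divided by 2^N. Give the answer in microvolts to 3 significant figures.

20.0 µV

Span: 2.62 V − (-2.62 V) = 5.24 V.
Required N = ⌈(99.4 − 1.76)/6.02⌉ = ⌈16.219⌉ = 17.
Step size = 5.24/131072 V = 39.978 µV.
Half an LSB is 20.0 µV.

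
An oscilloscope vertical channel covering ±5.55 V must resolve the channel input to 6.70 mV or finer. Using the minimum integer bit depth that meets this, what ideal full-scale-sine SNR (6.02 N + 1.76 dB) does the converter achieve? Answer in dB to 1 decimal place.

Range = 5.55 − (-5.55) = 11.1 V.
11.1 V / 6.70 mV = 1657. Since 2^10 = 1024 and 2^11 = 2048, N = 11.
SNR = 6.02 × 11 + 1.76 = 67.98 dB.

68.0 dB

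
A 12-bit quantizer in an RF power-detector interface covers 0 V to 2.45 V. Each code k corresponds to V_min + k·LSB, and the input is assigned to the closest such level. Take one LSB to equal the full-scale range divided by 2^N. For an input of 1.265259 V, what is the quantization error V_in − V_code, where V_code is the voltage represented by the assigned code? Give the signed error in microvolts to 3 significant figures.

Range is 2.45 V. LSB = 2.45 V / 2^12 ≈ 0.5981 mV.
Position in LSBs: (1.265259 − (0)) × 4096/2.45 = 2115.3065; rounding gives k = 2115.
V_code = 0 + (2115/4096) × 2.45 = 1.265075684 V.
V_in − V_code = 1.265259 − (1.265075684) = +183 µV.

+183 µV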